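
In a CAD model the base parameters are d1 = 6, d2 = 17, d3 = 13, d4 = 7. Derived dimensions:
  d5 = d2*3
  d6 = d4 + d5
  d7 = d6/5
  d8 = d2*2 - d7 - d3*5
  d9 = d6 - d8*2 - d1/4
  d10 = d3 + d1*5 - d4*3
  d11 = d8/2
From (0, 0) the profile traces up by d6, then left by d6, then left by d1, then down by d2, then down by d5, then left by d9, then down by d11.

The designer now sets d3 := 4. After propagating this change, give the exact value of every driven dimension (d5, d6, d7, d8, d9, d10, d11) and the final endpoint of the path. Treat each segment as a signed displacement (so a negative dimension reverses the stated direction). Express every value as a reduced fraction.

Apply edit: d3 := 4
  d5 = d2*3 = 51
  d6 = d4 + d5 = 58
  d7 = d6/5 = 58/5
  d8 = d2*2 - d7 - d3*5 = 12/5
  d9 = d6 - d8*2 - d1/4 = 517/10
  d10 = d3 + d1*5 - d4*3 = 13
  d11 = d8/2 = 6/5
Walk from origin (0, 0):
  seg 1: up by d6 = 58 → (0, 58)
  seg 2: left by d6 = 58 → (-58, 58)
  seg 3: left by d1 = 6 → (-64, 58)
  seg 4: down by d2 = 17 → (-64, 41)
  seg 5: down by d5 = 51 → (-64, -10)
  seg 6: left by d9 = 517/10 → (-1157/10, -10)
  seg 7: down by d11 = 6/5 → (-1157/10, -56/5)

d5 = 51
d6 = 58
d7 = 58/5
d8 = 12/5
d9 = 517/10
d10 = 13
d11 = 6/5
endpoint = (-1157/10, -56/5)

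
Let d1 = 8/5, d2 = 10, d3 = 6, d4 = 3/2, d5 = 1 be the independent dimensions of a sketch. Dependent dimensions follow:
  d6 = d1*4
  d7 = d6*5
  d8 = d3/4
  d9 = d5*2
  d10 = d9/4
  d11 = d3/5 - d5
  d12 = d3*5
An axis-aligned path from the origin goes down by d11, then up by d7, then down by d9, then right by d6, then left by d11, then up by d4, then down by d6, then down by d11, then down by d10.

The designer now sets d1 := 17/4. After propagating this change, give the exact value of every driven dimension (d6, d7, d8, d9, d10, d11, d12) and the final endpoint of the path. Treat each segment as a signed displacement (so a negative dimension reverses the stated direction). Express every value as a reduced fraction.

Apply edit: d1 := 17/4
  d6 = d1*4 = 17
  d7 = d6*5 = 85
  d8 = d3/4 = 3/2
  d9 = d5*2 = 2
  d10 = d9/4 = 1/2
  d11 = d3/5 - d5 = 1/5
  d12 = d3*5 = 30
Walk from origin (0, 0):
  seg 1: down by d11 = 1/5 → (0, -1/5)
  seg 2: up by d7 = 85 → (0, 424/5)
  seg 3: down by d9 = 2 → (0, 414/5)
  seg 4: right by d6 = 17 → (17, 414/5)
  seg 5: left by d11 = 1/5 → (84/5, 414/5)
  seg 6: up by d4 = 3/2 → (84/5, 843/10)
  seg 7: down by d6 = 17 → (84/5, 673/10)
  seg 8: down by d11 = 1/5 → (84/5, 671/10)
  seg 9: down by d10 = 1/2 → (84/5, 333/5)

d6 = 17
d7 = 85
d8 = 3/2
d9 = 2
d10 = 1/2
d11 = 1/5
d12 = 30
endpoint = (84/5, 333/5)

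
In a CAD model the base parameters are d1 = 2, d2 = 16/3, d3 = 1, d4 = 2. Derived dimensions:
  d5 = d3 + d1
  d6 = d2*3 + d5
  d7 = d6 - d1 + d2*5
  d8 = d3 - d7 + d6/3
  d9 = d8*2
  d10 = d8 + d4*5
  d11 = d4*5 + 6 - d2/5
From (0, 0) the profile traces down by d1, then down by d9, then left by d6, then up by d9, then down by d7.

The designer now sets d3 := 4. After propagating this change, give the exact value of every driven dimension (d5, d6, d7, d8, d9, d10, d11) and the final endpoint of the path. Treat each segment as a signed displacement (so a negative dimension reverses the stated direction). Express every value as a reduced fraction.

Apply edit: d3 := 4
  d5 = d3 + d1 = 6
  d6 = d2*3 + d5 = 22
  d7 = d6 - d1 + d2*5 = 140/3
  d8 = d3 - d7 + d6/3 = -106/3
  d9 = d8*2 = -212/3
  d10 = d8 + d4*5 = -76/3
  d11 = d4*5 + 6 - d2/5 = 224/15
Walk from origin (0, 0):
  seg 1: down by d1 = 2 → (0, -2)
  seg 2: down by d9 = -212/3 → (0, 206/3)
  seg 3: left by d6 = 22 → (-22, 206/3)
  seg 4: up by d9 = -212/3 → (-22, -2)
  seg 5: down by d7 = 140/3 → (-22, -146/3)

d5 = 6
d6 = 22
d7 = 140/3
d8 = -106/3
d9 = -212/3
d10 = -76/3
d11 = 224/15
endpoint = (-22, -146/3)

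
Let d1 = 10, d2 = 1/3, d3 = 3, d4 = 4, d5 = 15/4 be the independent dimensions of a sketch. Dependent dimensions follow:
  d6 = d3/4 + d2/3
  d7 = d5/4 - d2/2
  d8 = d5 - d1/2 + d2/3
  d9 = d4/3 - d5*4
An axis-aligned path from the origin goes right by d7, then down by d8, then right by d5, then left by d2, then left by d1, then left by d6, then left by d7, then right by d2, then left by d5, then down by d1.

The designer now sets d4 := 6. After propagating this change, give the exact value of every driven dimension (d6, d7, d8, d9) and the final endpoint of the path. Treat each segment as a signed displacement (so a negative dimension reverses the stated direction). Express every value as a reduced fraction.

d6 = 31/36
d7 = 37/48
d8 = -41/36
d9 = -13
endpoint = (-391/36, -319/36)

Apply edit: d4 := 6
  d6 = d3/4 + d2/3 = 31/36
  d7 = d5/4 - d2/2 = 37/48
  d8 = d5 - d1/2 + d2/3 = -41/36
  d9 = d4/3 - d5*4 = -13
Walk from origin (0, 0):
  seg 1: right by d7 = 37/48 → (37/48, 0)
  seg 2: down by d8 = -41/36 → (37/48, 41/36)
  seg 3: right by d5 = 15/4 → (217/48, 41/36)
  seg 4: left by d2 = 1/3 → (67/16, 41/36)
  seg 5: left by d1 = 10 → (-93/16, 41/36)
  seg 6: left by d6 = 31/36 → (-961/144, 41/36)
  seg 7: left by d7 = 37/48 → (-67/9, 41/36)
  seg 8: right by d2 = 1/3 → (-64/9, 41/36)
  seg 9: left by d5 = 15/4 → (-391/36, 41/36)
  seg 10: down by d1 = 10 → (-391/36, -319/36)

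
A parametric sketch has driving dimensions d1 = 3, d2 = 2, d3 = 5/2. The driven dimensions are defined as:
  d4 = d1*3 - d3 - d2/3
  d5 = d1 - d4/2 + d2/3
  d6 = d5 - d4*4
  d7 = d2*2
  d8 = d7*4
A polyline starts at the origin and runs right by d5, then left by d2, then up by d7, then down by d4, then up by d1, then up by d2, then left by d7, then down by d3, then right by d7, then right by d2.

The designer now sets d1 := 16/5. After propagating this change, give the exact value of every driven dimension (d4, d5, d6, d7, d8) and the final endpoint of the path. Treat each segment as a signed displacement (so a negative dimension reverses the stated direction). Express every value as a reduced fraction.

d4 = 193/30
d5 = 13/20
d6 = -301/12
d7 = 4
d8 = 16
endpoint = (13/20, 4/15)

Apply edit: d1 := 16/5
  d4 = d1*3 - d3 - d2/3 = 193/30
  d5 = d1 - d4/2 + d2/3 = 13/20
  d6 = d5 - d4*4 = -301/12
  d7 = d2*2 = 4
  d8 = d7*4 = 16
Walk from origin (0, 0):
  seg 1: right by d5 = 13/20 → (13/20, 0)
  seg 2: left by d2 = 2 → (-27/20, 0)
  seg 3: up by d7 = 4 → (-27/20, 4)
  seg 4: down by d4 = 193/30 → (-27/20, -73/30)
  seg 5: up by d1 = 16/5 → (-27/20, 23/30)
  seg 6: up by d2 = 2 → (-27/20, 83/30)
  seg 7: left by d7 = 4 → (-107/20, 83/30)
  seg 8: down by d3 = 5/2 → (-107/20, 4/15)
  seg 9: right by d7 = 4 → (-27/20, 4/15)
  seg 10: right by d2 = 2 → (13/20, 4/15)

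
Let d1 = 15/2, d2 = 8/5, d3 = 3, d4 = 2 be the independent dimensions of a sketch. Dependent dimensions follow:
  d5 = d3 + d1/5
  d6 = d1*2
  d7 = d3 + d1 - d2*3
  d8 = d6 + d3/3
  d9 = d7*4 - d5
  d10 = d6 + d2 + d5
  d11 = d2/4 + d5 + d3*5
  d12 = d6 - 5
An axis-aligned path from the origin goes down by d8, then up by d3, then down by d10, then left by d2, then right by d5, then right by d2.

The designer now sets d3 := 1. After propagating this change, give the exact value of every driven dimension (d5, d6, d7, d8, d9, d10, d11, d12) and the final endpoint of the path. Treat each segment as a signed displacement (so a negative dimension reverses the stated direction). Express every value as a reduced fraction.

Apply edit: d3 := 1
  d5 = d3 + d1/5 = 5/2
  d6 = d1*2 = 15
  d7 = d3 + d1 - d2*3 = 37/10
  d8 = d6 + d3/3 = 46/3
  d9 = d7*4 - d5 = 123/10
  d10 = d6 + d2 + d5 = 191/10
  d11 = d2/4 + d5 + d3*5 = 79/10
  d12 = d6 - 5 = 10
Walk from origin (0, 0):
  seg 1: down by d8 = 46/3 → (0, -46/3)
  seg 2: up by d3 = 1 → (0, -43/3)
  seg 3: down by d10 = 191/10 → (0, -1003/30)
  seg 4: left by d2 = 8/5 → (-8/5, -1003/30)
  seg 5: right by d5 = 5/2 → (9/10, -1003/30)
  seg 6: right by d2 = 8/5 → (5/2, -1003/30)

d5 = 5/2
d6 = 15
d7 = 37/10
d8 = 46/3
d9 = 123/10
d10 = 191/10
d11 = 79/10
d12 = 10
endpoint = (5/2, -1003/30)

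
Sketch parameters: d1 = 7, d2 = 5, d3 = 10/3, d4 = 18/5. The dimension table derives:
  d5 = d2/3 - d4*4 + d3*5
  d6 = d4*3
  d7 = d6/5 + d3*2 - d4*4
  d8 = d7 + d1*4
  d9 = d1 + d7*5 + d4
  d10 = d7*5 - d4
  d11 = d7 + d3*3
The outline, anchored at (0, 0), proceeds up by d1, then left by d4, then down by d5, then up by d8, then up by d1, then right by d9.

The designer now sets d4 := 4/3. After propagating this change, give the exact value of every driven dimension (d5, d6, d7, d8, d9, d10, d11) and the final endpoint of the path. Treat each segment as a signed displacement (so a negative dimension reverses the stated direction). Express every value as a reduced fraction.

Apply edit: d4 := 4/3
  d5 = d2/3 - d4*4 + d3*5 = 13
  d6 = d4*3 = 4
  d7 = d6/5 + d3*2 - d4*4 = 32/15
  d8 = d7 + d1*4 = 452/15
  d9 = d1 + d7*5 + d4 = 19
  d10 = d7*5 - d4 = 28/3
  d11 = d7 + d3*3 = 182/15
Walk from origin (0, 0):
  seg 1: up by d1 = 7 → (0, 7)
  seg 2: left by d4 = 4/3 → (-4/3, 7)
  seg 3: down by d5 = 13 → (-4/3, -6)
  seg 4: up by d8 = 452/15 → (-4/3, 362/15)
  seg 5: up by d1 = 7 → (-4/3, 467/15)
  seg 6: right by d9 = 19 → (53/3, 467/15)

d5 = 13
d6 = 4
d7 = 32/15
d8 = 452/15
d9 = 19
d10 = 28/3
d11 = 182/15
endpoint = (53/3, 467/15)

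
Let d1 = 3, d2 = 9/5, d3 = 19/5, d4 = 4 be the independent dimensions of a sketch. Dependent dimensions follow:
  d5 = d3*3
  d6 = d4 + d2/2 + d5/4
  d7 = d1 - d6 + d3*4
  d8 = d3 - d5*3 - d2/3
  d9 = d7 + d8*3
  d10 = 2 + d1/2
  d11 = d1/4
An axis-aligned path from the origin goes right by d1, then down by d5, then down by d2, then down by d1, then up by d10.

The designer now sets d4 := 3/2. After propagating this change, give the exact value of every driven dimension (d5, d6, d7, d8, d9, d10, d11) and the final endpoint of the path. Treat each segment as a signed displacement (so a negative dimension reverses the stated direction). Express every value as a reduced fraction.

d5 = 57/5
d6 = 21/4
d7 = 259/20
d8 = -31
d9 = -1601/20
d10 = 7/2
d11 = 3/4
endpoint = (3, -127/10)

Apply edit: d4 := 3/2
  d5 = d3*3 = 57/5
  d6 = d4 + d2/2 + d5/4 = 21/4
  d7 = d1 - d6 + d3*4 = 259/20
  d8 = d3 - d5*3 - d2/3 = -31
  d9 = d7 + d8*3 = -1601/20
  d10 = 2 + d1/2 = 7/2
  d11 = d1/4 = 3/4
Walk from origin (0, 0):
  seg 1: right by d1 = 3 → (3, 0)
  seg 2: down by d5 = 57/5 → (3, -57/5)
  seg 3: down by d2 = 9/5 → (3, -66/5)
  seg 4: down by d1 = 3 → (3, -81/5)
  seg 5: up by d10 = 7/2 → (3, -127/10)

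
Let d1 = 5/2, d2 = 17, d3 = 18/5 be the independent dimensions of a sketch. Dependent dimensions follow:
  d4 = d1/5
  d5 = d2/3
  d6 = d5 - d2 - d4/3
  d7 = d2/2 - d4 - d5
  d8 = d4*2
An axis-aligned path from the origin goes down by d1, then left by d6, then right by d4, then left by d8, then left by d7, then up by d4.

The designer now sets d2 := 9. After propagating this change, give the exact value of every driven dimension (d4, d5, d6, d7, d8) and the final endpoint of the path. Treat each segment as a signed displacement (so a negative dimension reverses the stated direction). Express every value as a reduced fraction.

d4 = 1/2
d5 = 3
d6 = -37/6
d7 = 1
d8 = 1
endpoint = (14/3, -2)

Apply edit: d2 := 9
  d4 = d1/5 = 1/2
  d5 = d2/3 = 3
  d6 = d5 - d2 - d4/3 = -37/6
  d7 = d2/2 - d4 - d5 = 1
  d8 = d4*2 = 1
Walk from origin (0, 0):
  seg 1: down by d1 = 5/2 → (0, -5/2)
  seg 2: left by d6 = -37/6 → (37/6, -5/2)
  seg 3: right by d4 = 1/2 → (20/3, -5/2)
  seg 4: left by d8 = 1 → (17/3, -5/2)
  seg 5: left by d7 = 1 → (14/3, -5/2)
  seg 6: up by d4 = 1/2 → (14/3, -2)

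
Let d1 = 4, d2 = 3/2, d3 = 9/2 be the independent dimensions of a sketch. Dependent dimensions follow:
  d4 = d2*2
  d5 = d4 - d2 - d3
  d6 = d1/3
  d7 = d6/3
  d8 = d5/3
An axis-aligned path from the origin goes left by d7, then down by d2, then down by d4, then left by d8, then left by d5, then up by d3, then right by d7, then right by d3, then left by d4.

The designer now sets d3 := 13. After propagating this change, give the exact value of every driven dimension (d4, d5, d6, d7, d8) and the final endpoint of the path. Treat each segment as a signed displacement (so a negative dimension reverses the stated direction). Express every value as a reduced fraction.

d4 = 3
d5 = -23/2
d6 = 4/3
d7 = 4/9
d8 = -23/6
endpoint = (76/3, 17/2)

Apply edit: d3 := 13
  d4 = d2*2 = 3
  d5 = d4 - d2 - d3 = -23/2
  d6 = d1/3 = 4/3
  d7 = d6/3 = 4/9
  d8 = d5/3 = -23/6
Walk from origin (0, 0):
  seg 1: left by d7 = 4/9 → (-4/9, 0)
  seg 2: down by d2 = 3/2 → (-4/9, -3/2)
  seg 3: down by d4 = 3 → (-4/9, -9/2)
  seg 4: left by d8 = -23/6 → (61/18, -9/2)
  seg 5: left by d5 = -23/2 → (134/9, -9/2)
  seg 6: up by d3 = 13 → (134/9, 17/2)
  seg 7: right by d7 = 4/9 → (46/3, 17/2)
  seg 8: right by d3 = 13 → (85/3, 17/2)
  seg 9: left by d4 = 3 → (76/3, 17/2)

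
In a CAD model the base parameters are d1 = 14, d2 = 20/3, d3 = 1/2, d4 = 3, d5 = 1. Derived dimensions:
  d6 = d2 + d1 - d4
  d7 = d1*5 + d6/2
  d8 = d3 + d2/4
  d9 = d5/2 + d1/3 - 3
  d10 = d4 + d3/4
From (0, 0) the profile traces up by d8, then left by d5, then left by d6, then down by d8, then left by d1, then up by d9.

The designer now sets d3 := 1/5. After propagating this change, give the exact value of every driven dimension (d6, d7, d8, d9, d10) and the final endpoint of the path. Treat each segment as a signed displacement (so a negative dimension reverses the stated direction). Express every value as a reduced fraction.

Apply edit: d3 := 1/5
  d6 = d2 + d1 - d4 = 53/3
  d7 = d1*5 + d6/2 = 473/6
  d8 = d3 + d2/4 = 28/15
  d9 = d5/2 + d1/3 - 3 = 13/6
  d10 = d4 + d3/4 = 61/20
Walk from origin (0, 0):
  seg 1: up by d8 = 28/15 → (0, 28/15)
  seg 2: left by d5 = 1 → (-1, 28/15)
  seg 3: left by d6 = 53/3 → (-56/3, 28/15)
  seg 4: down by d8 = 28/15 → (-56/3, 0)
  seg 5: left by d1 = 14 → (-98/3, 0)
  seg 6: up by d9 = 13/6 → (-98/3, 13/6)

d6 = 53/3
d7 = 473/6
d8 = 28/15
d9 = 13/6
d10 = 61/20
endpoint = (-98/3, 13/6)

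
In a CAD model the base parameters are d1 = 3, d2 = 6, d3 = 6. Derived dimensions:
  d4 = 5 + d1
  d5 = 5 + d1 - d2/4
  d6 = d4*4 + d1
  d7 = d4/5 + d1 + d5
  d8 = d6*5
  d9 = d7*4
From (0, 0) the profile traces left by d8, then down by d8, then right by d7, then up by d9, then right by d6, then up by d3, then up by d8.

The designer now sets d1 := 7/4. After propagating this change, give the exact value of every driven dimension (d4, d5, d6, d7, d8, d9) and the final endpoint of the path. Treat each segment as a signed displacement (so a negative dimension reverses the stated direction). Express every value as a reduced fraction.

Apply edit: d1 := 7/4
  d4 = 5 + d1 = 27/4
  d5 = 5 + d1 - d2/4 = 21/4
  d6 = d4*4 + d1 = 115/4
  d7 = d4/5 + d1 + d5 = 167/20
  d8 = d6*5 = 575/4
  d9 = d7*4 = 167/5
Walk from origin (0, 0):
  seg 1: left by d8 = 575/4 → (-575/4, 0)
  seg 2: down by d8 = 575/4 → (-575/4, -575/4)
  seg 3: right by d7 = 167/20 → (-677/5, -575/4)
  seg 4: up by d9 = 167/5 → (-677/5, -2207/20)
  seg 5: right by d6 = 115/4 → (-2133/20, -2207/20)
  seg 6: up by d3 = 6 → (-2133/20, -2087/20)
  seg 7: up by d8 = 575/4 → (-2133/20, 197/5)

d4 = 27/4
d5 = 21/4
d6 = 115/4
d7 = 167/20
d8 = 575/4
d9 = 167/5
endpoint = (-2133/20, 197/5)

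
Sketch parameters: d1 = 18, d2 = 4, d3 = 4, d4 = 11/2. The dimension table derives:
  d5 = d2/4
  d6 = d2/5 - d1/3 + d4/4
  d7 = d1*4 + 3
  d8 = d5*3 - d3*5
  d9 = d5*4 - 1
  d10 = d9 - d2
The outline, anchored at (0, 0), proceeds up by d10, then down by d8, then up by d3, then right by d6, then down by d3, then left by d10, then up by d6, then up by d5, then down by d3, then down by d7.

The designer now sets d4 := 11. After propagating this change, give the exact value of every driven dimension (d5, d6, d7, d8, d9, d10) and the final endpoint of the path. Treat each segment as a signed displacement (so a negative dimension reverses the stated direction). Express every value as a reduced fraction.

Apply edit: d4 := 11
  d5 = d2/4 = 1
  d6 = d2/5 - d1/3 + d4/4 = -49/20
  d7 = d1*4 + 3 = 75
  d8 = d5*3 - d3*5 = -17
  d9 = d5*4 - 1 = 3
  d10 = d9 - d2 = -1
Walk from origin (0, 0):
  seg 1: up by d10 = -1 → (0, -1)
  seg 2: down by d8 = -17 → (0, 16)
  seg 3: up by d3 = 4 → (0, 20)
  seg 4: right by d6 = -49/20 → (-49/20, 20)
  seg 5: down by d3 = 4 → (-49/20, 16)
  seg 6: left by d10 = -1 → (-29/20, 16)
  seg 7: up by d6 = -49/20 → (-29/20, 271/20)
  seg 8: up by d5 = 1 → (-29/20, 291/20)
  seg 9: down by d3 = 4 → (-29/20, 211/20)
  seg 10: down by d7 = 75 → (-29/20, -1289/20)

d5 = 1
d6 = -49/20
d7 = 75
d8 = -17
d9 = 3
d10 = -1
endpoint = (-29/20, -1289/20)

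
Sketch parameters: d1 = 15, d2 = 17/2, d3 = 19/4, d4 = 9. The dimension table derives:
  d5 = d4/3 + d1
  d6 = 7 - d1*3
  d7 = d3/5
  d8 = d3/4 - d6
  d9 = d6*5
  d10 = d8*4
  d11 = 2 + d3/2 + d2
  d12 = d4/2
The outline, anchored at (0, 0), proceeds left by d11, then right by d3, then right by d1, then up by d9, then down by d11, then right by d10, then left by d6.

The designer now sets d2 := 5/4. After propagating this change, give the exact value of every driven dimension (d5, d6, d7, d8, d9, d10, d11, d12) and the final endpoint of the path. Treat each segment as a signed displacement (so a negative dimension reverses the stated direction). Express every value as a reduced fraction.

d5 = 18
d6 = -38
d7 = 19/20
d8 = 627/16
d9 = -190
d10 = 627/4
d11 = 45/8
d12 = 9/2
endpoint = (1671/8, -1565/8)

Apply edit: d2 := 5/4
  d5 = d4/3 + d1 = 18
  d6 = 7 - d1*3 = -38
  d7 = d3/5 = 19/20
  d8 = d3/4 - d6 = 627/16
  d9 = d6*5 = -190
  d10 = d8*4 = 627/4
  d11 = 2 + d3/2 + d2 = 45/8
  d12 = d4/2 = 9/2
Walk from origin (0, 0):
  seg 1: left by d11 = 45/8 → (-45/8, 0)
  seg 2: right by d3 = 19/4 → (-7/8, 0)
  seg 3: right by d1 = 15 → (113/8, 0)
  seg 4: up by d9 = -190 → (113/8, -190)
  seg 5: down by d11 = 45/8 → (113/8, -1565/8)
  seg 6: right by d10 = 627/4 → (1367/8, -1565/8)
  seg 7: left by d6 = -38 → (1671/8, -1565/8)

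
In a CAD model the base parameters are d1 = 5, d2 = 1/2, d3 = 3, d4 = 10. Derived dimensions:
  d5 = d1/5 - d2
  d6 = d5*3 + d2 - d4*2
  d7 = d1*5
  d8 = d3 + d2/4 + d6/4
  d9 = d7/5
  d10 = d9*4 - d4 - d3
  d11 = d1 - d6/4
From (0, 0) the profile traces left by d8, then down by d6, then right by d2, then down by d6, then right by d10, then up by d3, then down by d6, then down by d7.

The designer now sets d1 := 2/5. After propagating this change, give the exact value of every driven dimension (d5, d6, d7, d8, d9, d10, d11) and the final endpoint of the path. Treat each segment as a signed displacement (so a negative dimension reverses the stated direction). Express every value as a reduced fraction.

Apply edit: d1 := 2/5
  d5 = d1/5 - d2 = -21/50
  d6 = d5*3 + d2 - d4*2 = -519/25
  d7 = d1*5 = 2
  d8 = d3 + d2/4 + d6/4 = -413/200
  d9 = d7/5 = 2/5
  d10 = d9*4 - d4 - d3 = -57/5
  d11 = d1 - d6/4 = 559/100
Walk from origin (0, 0):
  seg 1: left by d8 = -413/200 → (413/200, 0)
  seg 2: down by d6 = -519/25 → (413/200, 519/25)
  seg 3: right by d2 = 1/2 → (513/200, 519/25)
  seg 4: down by d6 = -519/25 → (513/200, 1038/25)
  seg 5: right by d10 = -57/5 → (-1767/200, 1038/25)
  seg 6: up by d3 = 3 → (-1767/200, 1113/25)
  seg 7: down by d6 = -519/25 → (-1767/200, 1632/25)
  seg 8: down by d7 = 2 → (-1767/200, 1582/25)

d5 = -21/50
d6 = -519/25
d7 = 2
d8 = -413/200
d9 = 2/5
d10 = -57/5
d11 = 559/100
endpoint = (-1767/200, 1582/25)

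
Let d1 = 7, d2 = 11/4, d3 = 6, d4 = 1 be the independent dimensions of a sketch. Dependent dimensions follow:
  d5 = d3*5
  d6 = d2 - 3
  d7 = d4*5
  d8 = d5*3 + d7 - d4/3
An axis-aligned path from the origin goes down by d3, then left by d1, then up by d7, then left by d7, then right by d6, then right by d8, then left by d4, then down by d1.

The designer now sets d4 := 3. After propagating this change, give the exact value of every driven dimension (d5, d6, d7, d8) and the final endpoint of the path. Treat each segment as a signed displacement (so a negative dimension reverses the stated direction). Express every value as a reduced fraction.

Apply edit: d4 := 3
  d5 = d3*5 = 30
  d6 = d2 - 3 = -1/4
  d7 = d4*5 = 15
  d8 = d5*3 + d7 - d4/3 = 104
Walk from origin (0, 0):
  seg 1: down by d3 = 6 → (0, -6)
  seg 2: left by d1 = 7 → (-7, -6)
  seg 3: up by d7 = 15 → (-7, 9)
  seg 4: left by d7 = 15 → (-22, 9)
  seg 5: right by d6 = -1/4 → (-89/4, 9)
  seg 6: right by d8 = 104 → (327/4, 9)
  seg 7: left by d4 = 3 → (315/4, 9)
  seg 8: down by d1 = 7 → (315/4, 2)

d5 = 30
d6 = -1/4
d7 = 15
d8 = 104
endpoint = (315/4, 2)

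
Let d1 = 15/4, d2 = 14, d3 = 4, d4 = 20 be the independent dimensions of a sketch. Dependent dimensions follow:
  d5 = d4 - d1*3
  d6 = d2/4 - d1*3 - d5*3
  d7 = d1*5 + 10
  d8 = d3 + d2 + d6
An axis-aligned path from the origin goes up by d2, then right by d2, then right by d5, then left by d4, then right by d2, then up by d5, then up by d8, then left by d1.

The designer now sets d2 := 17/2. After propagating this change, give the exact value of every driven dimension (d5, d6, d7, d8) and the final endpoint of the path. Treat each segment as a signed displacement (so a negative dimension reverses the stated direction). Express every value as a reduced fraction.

d5 = 35/4
d6 = -283/8
d7 = 115/4
d8 = -183/8
endpoint = (2, -45/8)

Apply edit: d2 := 17/2
  d5 = d4 - d1*3 = 35/4
  d6 = d2/4 - d1*3 - d5*3 = -283/8
  d7 = d1*5 + 10 = 115/4
  d8 = d3 + d2 + d6 = -183/8
Walk from origin (0, 0):
  seg 1: up by d2 = 17/2 → (0, 17/2)
  seg 2: right by d2 = 17/2 → (17/2, 17/2)
  seg 3: right by d5 = 35/4 → (69/4, 17/2)
  seg 4: left by d4 = 20 → (-11/4, 17/2)
  seg 5: right by d2 = 17/2 → (23/4, 17/2)
  seg 6: up by d5 = 35/4 → (23/4, 69/4)
  seg 7: up by d8 = -183/8 → (23/4, -45/8)
  seg 8: left by d1 = 15/4 → (2, -45/8)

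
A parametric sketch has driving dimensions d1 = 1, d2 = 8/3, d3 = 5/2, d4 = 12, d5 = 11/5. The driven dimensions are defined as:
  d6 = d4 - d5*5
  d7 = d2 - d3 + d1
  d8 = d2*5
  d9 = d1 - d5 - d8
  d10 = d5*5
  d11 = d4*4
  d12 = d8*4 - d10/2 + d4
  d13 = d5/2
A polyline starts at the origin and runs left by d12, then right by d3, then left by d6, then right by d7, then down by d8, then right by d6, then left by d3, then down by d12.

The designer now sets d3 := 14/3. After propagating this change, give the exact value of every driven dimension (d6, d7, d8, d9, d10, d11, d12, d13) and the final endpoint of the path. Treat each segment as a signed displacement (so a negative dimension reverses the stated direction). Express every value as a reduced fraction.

d6 = 1
d7 = -1
d8 = 40/3
d9 = -218/15
d10 = 11
d11 = 48
d12 = 359/6
d13 = 11/10
endpoint = (-365/6, -439/6)

Apply edit: d3 := 14/3
  d6 = d4 - d5*5 = 1
  d7 = d2 - d3 + d1 = -1
  d8 = d2*5 = 40/3
  d9 = d1 - d5 - d8 = -218/15
  d10 = d5*5 = 11
  d11 = d4*4 = 48
  d12 = d8*4 - d10/2 + d4 = 359/6
  d13 = d5/2 = 11/10
Walk from origin (0, 0):
  seg 1: left by d12 = 359/6 → (-359/6, 0)
  seg 2: right by d3 = 14/3 → (-331/6, 0)
  seg 3: left by d6 = 1 → (-337/6, 0)
  seg 4: right by d7 = -1 → (-343/6, 0)
  seg 5: down by d8 = 40/3 → (-343/6, -40/3)
  seg 6: right by d6 = 1 → (-337/6, -40/3)
  seg 7: left by d3 = 14/3 → (-365/6, -40/3)
  seg 8: down by d12 = 359/6 → (-365/6, -439/6)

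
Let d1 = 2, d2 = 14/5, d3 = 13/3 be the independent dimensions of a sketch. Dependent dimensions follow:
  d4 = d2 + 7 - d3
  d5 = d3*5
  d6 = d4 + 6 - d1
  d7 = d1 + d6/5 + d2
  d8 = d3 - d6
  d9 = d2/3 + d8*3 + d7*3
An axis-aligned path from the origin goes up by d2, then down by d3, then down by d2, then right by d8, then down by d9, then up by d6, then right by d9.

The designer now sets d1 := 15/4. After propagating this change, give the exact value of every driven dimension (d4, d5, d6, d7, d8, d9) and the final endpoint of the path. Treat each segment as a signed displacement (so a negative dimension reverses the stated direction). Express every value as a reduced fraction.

d4 = 82/15
d5 = 65/3
d6 = 463/60
d7 = 607/75
d8 = -203/60
d9 = 4519/300
endpoint = (292/25, -292/25)

Apply edit: d1 := 15/4
  d4 = d2 + 7 - d3 = 82/15
  d5 = d3*5 = 65/3
  d6 = d4 + 6 - d1 = 463/60
  d7 = d1 + d6/5 + d2 = 607/75
  d8 = d3 - d6 = -203/60
  d9 = d2/3 + d8*3 + d7*3 = 4519/300
Walk from origin (0, 0):
  seg 1: up by d2 = 14/5 → (0, 14/5)
  seg 2: down by d3 = 13/3 → (0, -23/15)
  seg 3: down by d2 = 14/5 → (0, -13/3)
  seg 4: right by d8 = -203/60 → (-203/60, -13/3)
  seg 5: down by d9 = 4519/300 → (-203/60, -5819/300)
  seg 6: up by d6 = 463/60 → (-203/60, -292/25)
  seg 7: right by d9 = 4519/300 → (292/25, -292/25)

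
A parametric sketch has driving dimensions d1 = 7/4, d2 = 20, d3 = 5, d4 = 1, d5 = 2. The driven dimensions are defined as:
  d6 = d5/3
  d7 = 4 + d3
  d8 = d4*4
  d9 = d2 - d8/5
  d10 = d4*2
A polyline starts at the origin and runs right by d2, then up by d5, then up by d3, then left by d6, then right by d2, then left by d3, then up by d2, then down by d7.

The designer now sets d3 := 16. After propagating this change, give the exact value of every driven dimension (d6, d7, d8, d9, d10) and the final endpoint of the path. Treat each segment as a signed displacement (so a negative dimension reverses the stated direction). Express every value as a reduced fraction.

Apply edit: d3 := 16
  d6 = d5/3 = 2/3
  d7 = 4 + d3 = 20
  d8 = d4*4 = 4
  d9 = d2 - d8/5 = 96/5
  d10 = d4*2 = 2
Walk from origin (0, 0):
  seg 1: right by d2 = 20 → (20, 0)
  seg 2: up by d5 = 2 → (20, 2)
  seg 3: up by d3 = 16 → (20, 18)
  seg 4: left by d6 = 2/3 → (58/3, 18)
  seg 5: right by d2 = 20 → (118/3, 18)
  seg 6: left by d3 = 16 → (70/3, 18)
  seg 7: up by d2 = 20 → (70/3, 38)
  seg 8: down by d7 = 20 → (70/3, 18)

d6 = 2/3
d7 = 20
d8 = 4
d9 = 96/5
d10 = 2
endpoint = (70/3, 18)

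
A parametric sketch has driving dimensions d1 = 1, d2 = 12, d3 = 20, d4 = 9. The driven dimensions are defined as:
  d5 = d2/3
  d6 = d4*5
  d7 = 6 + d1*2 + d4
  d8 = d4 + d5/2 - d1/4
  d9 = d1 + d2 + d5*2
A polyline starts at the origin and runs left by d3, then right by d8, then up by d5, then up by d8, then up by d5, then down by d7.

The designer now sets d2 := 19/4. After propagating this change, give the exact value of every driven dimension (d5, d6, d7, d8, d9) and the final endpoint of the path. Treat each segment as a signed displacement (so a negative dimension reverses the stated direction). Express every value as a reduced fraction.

Apply edit: d2 := 19/4
  d5 = d2/3 = 19/12
  d6 = d4*5 = 45
  d7 = 6 + d1*2 + d4 = 17
  d8 = d4 + d5/2 - d1/4 = 229/24
  d9 = d1 + d2 + d5*2 = 107/12
Walk from origin (0, 0):
  seg 1: left by d3 = 20 → (-20, 0)
  seg 2: right by d8 = 229/24 → (-251/24, 0)
  seg 3: up by d5 = 19/12 → (-251/24, 19/12)
  seg 4: up by d8 = 229/24 → (-251/24, 89/8)
  seg 5: up by d5 = 19/12 → (-251/24, 305/24)
  seg 6: down by d7 = 17 → (-251/24, -103/24)

d5 = 19/12
d6 = 45
d7 = 17
d8 = 229/24
d9 = 107/12
endpoint = (-251/24, -103/24)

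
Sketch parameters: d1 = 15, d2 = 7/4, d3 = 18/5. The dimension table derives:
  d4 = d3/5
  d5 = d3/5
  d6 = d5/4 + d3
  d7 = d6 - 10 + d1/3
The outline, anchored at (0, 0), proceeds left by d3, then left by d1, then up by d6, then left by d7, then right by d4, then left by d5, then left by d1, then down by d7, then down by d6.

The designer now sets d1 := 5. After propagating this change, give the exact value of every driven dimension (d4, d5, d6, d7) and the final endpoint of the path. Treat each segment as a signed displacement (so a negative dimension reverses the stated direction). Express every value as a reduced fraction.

d4 = 18/25
d5 = 18/25
d6 = 189/50
d7 = -683/150
endpoint = (-1357/150, 683/150)

Apply edit: d1 := 5
  d4 = d3/5 = 18/25
  d5 = d3/5 = 18/25
  d6 = d5/4 + d3 = 189/50
  d7 = d6 - 10 + d1/3 = -683/150
Walk from origin (0, 0):
  seg 1: left by d3 = 18/5 → (-18/5, 0)
  seg 2: left by d1 = 5 → (-43/5, 0)
  seg 3: up by d6 = 189/50 → (-43/5, 189/50)
  seg 4: left by d7 = -683/150 → (-607/150, 189/50)
  seg 5: right by d4 = 18/25 → (-499/150, 189/50)
  seg 6: left by d5 = 18/25 → (-607/150, 189/50)
  seg 7: left by d1 = 5 → (-1357/150, 189/50)
  seg 8: down by d7 = -683/150 → (-1357/150, 25/3)
  seg 9: down by d6 = 189/50 → (-1357/150, 683/150)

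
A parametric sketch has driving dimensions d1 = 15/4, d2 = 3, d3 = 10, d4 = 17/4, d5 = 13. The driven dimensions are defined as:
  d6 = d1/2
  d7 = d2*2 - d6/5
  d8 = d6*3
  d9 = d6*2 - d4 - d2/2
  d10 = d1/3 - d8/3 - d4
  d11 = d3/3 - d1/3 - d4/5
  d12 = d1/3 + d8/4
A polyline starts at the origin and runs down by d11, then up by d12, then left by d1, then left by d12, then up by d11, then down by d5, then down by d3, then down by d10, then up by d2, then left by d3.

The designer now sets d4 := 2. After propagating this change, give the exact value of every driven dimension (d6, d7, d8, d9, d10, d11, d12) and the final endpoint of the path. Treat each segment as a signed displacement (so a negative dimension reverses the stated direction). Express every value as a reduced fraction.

Apply edit: d4 := 2
  d6 = d1/2 = 15/8
  d7 = d2*2 - d6/5 = 45/8
  d8 = d6*3 = 45/8
  d9 = d6*2 - d4 - d2/2 = 1/4
  d10 = d1/3 - d8/3 - d4 = -21/8
  d11 = d3/3 - d1/3 - d4/5 = 101/60
  d12 = d1/3 + d8/4 = 85/32
Walk from origin (0, 0):
  seg 1: down by d11 = 101/60 → (0, -101/60)
  seg 2: up by d12 = 85/32 → (0, 467/480)
  seg 3: left by d1 = 15/4 → (-15/4, 467/480)
  seg 4: left by d12 = 85/32 → (-205/32, 467/480)
  seg 5: up by d11 = 101/60 → (-205/32, 85/32)
  seg 6: down by d5 = 13 → (-205/32, -331/32)
  seg 7: down by d3 = 10 → (-205/32, -651/32)
  seg 8: down by d10 = -21/8 → (-205/32, -567/32)
  seg 9: up by d2 = 3 → (-205/32, -471/32)
  seg 10: left by d3 = 10 → (-525/32, -471/32)

d6 = 15/8
d7 = 45/8
d8 = 45/8
d9 = 1/4
d10 = -21/8
d11 = 101/60
d12 = 85/32
endpoint = (-525/32, -471/32)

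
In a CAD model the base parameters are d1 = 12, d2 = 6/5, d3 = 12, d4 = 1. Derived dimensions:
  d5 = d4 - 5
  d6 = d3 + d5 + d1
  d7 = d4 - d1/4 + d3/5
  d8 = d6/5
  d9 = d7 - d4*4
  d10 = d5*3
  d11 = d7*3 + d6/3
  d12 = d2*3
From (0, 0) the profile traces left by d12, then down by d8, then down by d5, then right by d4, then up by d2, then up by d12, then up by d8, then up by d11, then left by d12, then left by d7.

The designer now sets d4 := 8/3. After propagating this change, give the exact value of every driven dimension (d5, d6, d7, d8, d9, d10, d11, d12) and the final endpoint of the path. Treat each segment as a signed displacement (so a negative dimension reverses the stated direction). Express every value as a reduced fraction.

Apply edit: d4 := 8/3
  d5 = d4 - 5 = -7/3
  d6 = d3 + d5 + d1 = 65/3
  d7 = d4 - d1/4 + d3/5 = 31/15
  d8 = d6/5 = 13/3
  d9 = d7 - d4*4 = -43/5
  d10 = d5*3 = -7
  d11 = d7*3 + d6/3 = 604/45
  d12 = d2*3 = 18/5
Walk from origin (0, 0):
  seg 1: left by d12 = 18/5 → (-18/5, 0)
  seg 2: down by d8 = 13/3 → (-18/5, -13/3)
  seg 3: down by d5 = -7/3 → (-18/5, -2)
  seg 4: right by d4 = 8/3 → (-14/15, -2)
  seg 5: up by d2 = 6/5 → (-14/15, -4/5)
  seg 6: up by d12 = 18/5 → (-14/15, 14/5)
  seg 7: up by d8 = 13/3 → (-14/15, 107/15)
  seg 8: up by d11 = 604/45 → (-14/15, 185/9)
  seg 9: left by d12 = 18/5 → (-68/15, 185/9)
  seg 10: left by d7 = 31/15 → (-33/5, 185/9)

d5 = -7/3
d6 = 65/3
d7 = 31/15
d8 = 13/3
d9 = -43/5
d10 = -7
d11 = 604/45
d12 = 18/5
endpoint = (-33/5, 185/9)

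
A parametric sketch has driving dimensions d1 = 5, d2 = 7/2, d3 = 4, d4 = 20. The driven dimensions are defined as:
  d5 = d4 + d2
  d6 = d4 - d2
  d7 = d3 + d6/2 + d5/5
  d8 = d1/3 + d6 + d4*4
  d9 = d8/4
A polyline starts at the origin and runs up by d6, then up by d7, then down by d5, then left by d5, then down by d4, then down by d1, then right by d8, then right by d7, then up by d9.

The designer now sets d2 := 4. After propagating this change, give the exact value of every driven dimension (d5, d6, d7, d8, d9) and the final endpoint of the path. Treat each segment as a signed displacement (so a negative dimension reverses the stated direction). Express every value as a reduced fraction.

Apply edit: d2 := 4
  d5 = d4 + d2 = 24
  d6 = d4 - d2 = 16
  d7 = d3 + d6/2 + d5/5 = 84/5
  d8 = d1/3 + d6 + d4*4 = 293/3
  d9 = d8/4 = 293/12
Walk from origin (0, 0):
  seg 1: up by d6 = 16 → (0, 16)
  seg 2: up by d7 = 84/5 → (0, 164/5)
  seg 3: down by d5 = 24 → (0, 44/5)
  seg 4: left by d5 = 24 → (-24, 44/5)
  seg 5: down by d4 = 20 → (-24, -56/5)
  seg 6: down by d1 = 5 → (-24, -81/5)
  seg 7: right by d8 = 293/3 → (221/3, -81/5)
  seg 8: right by d7 = 84/5 → (1357/15, -81/5)
  seg 9: up by d9 = 293/12 → (1357/15, 493/60)

d5 = 24
d6 = 16
d7 = 84/5
d8 = 293/3
d9 = 293/12
endpoint = (1357/15, 493/60)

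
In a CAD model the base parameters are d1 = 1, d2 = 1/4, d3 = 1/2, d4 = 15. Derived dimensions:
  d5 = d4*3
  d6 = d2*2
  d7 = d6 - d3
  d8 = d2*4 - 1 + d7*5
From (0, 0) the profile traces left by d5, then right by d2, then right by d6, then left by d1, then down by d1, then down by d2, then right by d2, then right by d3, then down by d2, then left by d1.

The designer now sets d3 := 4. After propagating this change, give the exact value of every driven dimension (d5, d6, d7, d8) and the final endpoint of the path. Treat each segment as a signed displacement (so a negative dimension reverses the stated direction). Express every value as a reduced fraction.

d5 = 45
d6 = 1/2
d7 = -7/2
d8 = -35/2
endpoint = (-42, -3/2)

Apply edit: d3 := 4
  d5 = d4*3 = 45
  d6 = d2*2 = 1/2
  d7 = d6 - d3 = -7/2
  d8 = d2*4 - 1 + d7*5 = -35/2
Walk from origin (0, 0):
  seg 1: left by d5 = 45 → (-45, 0)
  seg 2: right by d2 = 1/4 → (-179/4, 0)
  seg 3: right by d6 = 1/2 → (-177/4, 0)
  seg 4: left by d1 = 1 → (-181/4, 0)
  seg 5: down by d1 = 1 → (-181/4, -1)
  seg 6: down by d2 = 1/4 → (-181/4, -5/4)
  seg 7: right by d2 = 1/4 → (-45, -5/4)
  seg 8: right by d3 = 4 → (-41, -5/4)
  seg 9: down by d2 = 1/4 → (-41, -3/2)
  seg 10: left by d1 = 1 → (-42, -3/2)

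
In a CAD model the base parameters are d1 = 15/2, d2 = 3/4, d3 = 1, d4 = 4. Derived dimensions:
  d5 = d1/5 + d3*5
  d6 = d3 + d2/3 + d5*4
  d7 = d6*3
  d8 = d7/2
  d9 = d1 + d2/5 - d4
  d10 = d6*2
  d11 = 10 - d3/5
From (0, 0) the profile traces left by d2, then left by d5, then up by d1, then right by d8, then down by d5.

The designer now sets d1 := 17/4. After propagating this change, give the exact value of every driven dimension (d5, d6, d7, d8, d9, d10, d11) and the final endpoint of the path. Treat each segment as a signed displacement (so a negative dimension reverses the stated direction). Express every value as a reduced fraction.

d5 = 117/20
d6 = 493/20
d7 = 1479/20
d8 = 1479/40
d9 = 2/5
d10 = 493/10
d11 = 49/5
endpoint = (243/8, -8/5)

Apply edit: d1 := 17/4
  d5 = d1/5 + d3*5 = 117/20
  d6 = d3 + d2/3 + d5*4 = 493/20
  d7 = d6*3 = 1479/20
  d8 = d7/2 = 1479/40
  d9 = d1 + d2/5 - d4 = 2/5
  d10 = d6*2 = 493/10
  d11 = 10 - d3/5 = 49/5
Walk from origin (0, 0):
  seg 1: left by d2 = 3/4 → (-3/4, 0)
  seg 2: left by d5 = 117/20 → (-33/5, 0)
  seg 3: up by d1 = 17/4 → (-33/5, 17/4)
  seg 4: right by d8 = 1479/40 → (243/8, 17/4)
  seg 5: down by d5 = 117/20 → (243/8, -8/5)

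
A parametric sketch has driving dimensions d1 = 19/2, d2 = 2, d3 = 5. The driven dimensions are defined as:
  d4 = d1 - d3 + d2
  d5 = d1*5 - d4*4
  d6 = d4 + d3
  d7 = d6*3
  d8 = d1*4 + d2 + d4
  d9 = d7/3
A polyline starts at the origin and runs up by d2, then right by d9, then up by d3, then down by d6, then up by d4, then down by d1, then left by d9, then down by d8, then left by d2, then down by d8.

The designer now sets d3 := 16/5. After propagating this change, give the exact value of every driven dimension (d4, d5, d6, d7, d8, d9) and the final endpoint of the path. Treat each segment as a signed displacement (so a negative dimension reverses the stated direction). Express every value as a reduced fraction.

d4 = 83/10
d5 = 143/10
d6 = 23/2
d7 = 69/2
d8 = 483/10
d9 = 23/2
endpoint = (-2, -1041/10)

Apply edit: d3 := 16/5
  d4 = d1 - d3 + d2 = 83/10
  d5 = d1*5 - d4*4 = 143/10
  d6 = d4 + d3 = 23/2
  d7 = d6*3 = 69/2
  d8 = d1*4 + d2 + d4 = 483/10
  d9 = d7/3 = 23/2
Walk from origin (0, 0):
  seg 1: up by d2 = 2 → (0, 2)
  seg 2: right by d9 = 23/2 → (23/2, 2)
  seg 3: up by d3 = 16/5 → (23/2, 26/5)
  seg 4: down by d6 = 23/2 → (23/2, -63/10)
  seg 5: up by d4 = 83/10 → (23/2, 2)
  seg 6: down by d1 = 19/2 → (23/2, -15/2)
  seg 7: left by d9 = 23/2 → (0, -15/2)
  seg 8: down by d8 = 483/10 → (0, -279/5)
  seg 9: left by d2 = 2 → (-2, -279/5)
  seg 10: down by d8 = 483/10 → (-2, -1041/10)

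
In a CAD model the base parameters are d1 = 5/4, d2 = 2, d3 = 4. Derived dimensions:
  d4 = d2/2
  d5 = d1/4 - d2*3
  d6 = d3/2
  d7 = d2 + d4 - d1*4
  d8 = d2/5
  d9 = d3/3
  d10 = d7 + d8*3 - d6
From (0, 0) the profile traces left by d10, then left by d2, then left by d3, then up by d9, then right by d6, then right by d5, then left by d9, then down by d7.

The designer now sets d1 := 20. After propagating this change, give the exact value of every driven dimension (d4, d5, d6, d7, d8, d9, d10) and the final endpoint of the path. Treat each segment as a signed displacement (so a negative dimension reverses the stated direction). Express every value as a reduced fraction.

Apply edit: d1 := 20
  d4 = d2/2 = 1
  d5 = d1/4 - d2*3 = -1
  d6 = d3/2 = 2
  d7 = d2 + d4 - d1*4 = -77
  d8 = d2/5 = 2/5
  d9 = d3/3 = 4/3
  d10 = d7 + d8*3 - d6 = -389/5
Walk from origin (0, 0):
  seg 1: left by d10 = -389/5 → (389/5, 0)
  seg 2: left by d2 = 2 → (379/5, 0)
  seg 3: left by d3 = 4 → (359/5, 0)
  seg 4: up by d9 = 4/3 → (359/5, 4/3)
  seg 5: right by d6 = 2 → (369/5, 4/3)
  seg 6: right by d5 = -1 → (364/5, 4/3)
  seg 7: left by d9 = 4/3 → (1072/15, 4/3)
  seg 8: down by d7 = -77 → (1072/15, 235/3)

d4 = 1
d5 = -1
d6 = 2
d7 = -77
d8 = 2/5
d9 = 4/3
d10 = -389/5
endpoint = (1072/15, 235/3)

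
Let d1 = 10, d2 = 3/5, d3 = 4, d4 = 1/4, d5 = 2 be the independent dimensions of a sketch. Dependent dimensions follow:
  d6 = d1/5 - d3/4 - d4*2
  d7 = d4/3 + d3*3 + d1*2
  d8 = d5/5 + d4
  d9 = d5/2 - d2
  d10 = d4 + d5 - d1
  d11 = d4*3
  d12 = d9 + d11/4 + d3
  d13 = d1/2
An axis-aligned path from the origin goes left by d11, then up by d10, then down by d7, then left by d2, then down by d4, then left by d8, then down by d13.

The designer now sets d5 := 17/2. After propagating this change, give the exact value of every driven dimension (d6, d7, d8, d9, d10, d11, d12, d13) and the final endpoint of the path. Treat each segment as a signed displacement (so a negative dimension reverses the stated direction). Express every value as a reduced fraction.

d6 = 1/2
d7 = 385/12
d8 = 39/20
d9 = 73/20
d10 = -5/4
d11 = 3/4
d12 = 627/80
d13 = 5
endpoint = (-33/10, -463/12)

Apply edit: d5 := 17/2
  d6 = d1/5 - d3/4 - d4*2 = 1/2
  d7 = d4/3 + d3*3 + d1*2 = 385/12
  d8 = d5/5 + d4 = 39/20
  d9 = d5/2 - d2 = 73/20
  d10 = d4 + d5 - d1 = -5/4
  d11 = d4*3 = 3/4
  d12 = d9 + d11/4 + d3 = 627/80
  d13 = d1/2 = 5
Walk from origin (0, 0):
  seg 1: left by d11 = 3/4 → (-3/4, 0)
  seg 2: up by d10 = -5/4 → (-3/4, -5/4)
  seg 3: down by d7 = 385/12 → (-3/4, -100/3)
  seg 4: left by d2 = 3/5 → (-27/20, -100/3)
  seg 5: down by d4 = 1/4 → (-27/20, -403/12)
  seg 6: left by d8 = 39/20 → (-33/10, -403/12)
  seg 7: down by d13 = 5 → (-33/10, -463/12)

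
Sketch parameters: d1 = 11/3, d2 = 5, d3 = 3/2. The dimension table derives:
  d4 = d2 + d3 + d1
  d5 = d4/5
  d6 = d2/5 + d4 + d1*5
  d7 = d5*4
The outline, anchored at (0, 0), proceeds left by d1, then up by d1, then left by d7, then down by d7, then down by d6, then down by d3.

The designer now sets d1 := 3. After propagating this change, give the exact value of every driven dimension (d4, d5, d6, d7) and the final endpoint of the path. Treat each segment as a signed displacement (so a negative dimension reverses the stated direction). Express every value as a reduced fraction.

Apply edit: d1 := 3
  d4 = d2 + d3 + d1 = 19/2
  d5 = d4/5 = 19/10
  d6 = d2/5 + d4 + d1*5 = 51/2
  d7 = d5*4 = 38/5
Walk from origin (0, 0):
  seg 1: left by d1 = 3 → (-3, 0)
  seg 2: up by d1 = 3 → (-3, 3)
  seg 3: left by d7 = 38/5 → (-53/5, 3)
  seg 4: down by d7 = 38/5 → (-53/5, -23/5)
  seg 5: down by d6 = 51/2 → (-53/5, -301/10)
  seg 6: down by d3 = 3/2 → (-53/5, -158/5)

d4 = 19/2
d5 = 19/10
d6 = 51/2
d7 = 38/5
endpoint = (-53/5, -158/5)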